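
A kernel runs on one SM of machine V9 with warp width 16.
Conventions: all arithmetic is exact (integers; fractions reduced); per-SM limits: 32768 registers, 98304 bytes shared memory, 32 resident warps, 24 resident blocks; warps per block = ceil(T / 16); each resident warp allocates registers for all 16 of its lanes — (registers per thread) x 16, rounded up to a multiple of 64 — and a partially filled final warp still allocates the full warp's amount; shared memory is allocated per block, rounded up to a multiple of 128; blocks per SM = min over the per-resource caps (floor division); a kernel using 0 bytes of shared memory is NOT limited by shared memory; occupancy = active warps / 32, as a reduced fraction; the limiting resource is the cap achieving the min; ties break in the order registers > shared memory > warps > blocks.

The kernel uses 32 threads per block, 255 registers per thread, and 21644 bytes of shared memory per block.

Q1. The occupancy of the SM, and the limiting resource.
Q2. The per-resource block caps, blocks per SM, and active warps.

Answer: occupancy 1/4, limited by registers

registers: 4 blocks
shared memory: 4 blocks
warps: 16 blocks
blocks: 24 blocks

Answer: 4 blocks, 8 active warps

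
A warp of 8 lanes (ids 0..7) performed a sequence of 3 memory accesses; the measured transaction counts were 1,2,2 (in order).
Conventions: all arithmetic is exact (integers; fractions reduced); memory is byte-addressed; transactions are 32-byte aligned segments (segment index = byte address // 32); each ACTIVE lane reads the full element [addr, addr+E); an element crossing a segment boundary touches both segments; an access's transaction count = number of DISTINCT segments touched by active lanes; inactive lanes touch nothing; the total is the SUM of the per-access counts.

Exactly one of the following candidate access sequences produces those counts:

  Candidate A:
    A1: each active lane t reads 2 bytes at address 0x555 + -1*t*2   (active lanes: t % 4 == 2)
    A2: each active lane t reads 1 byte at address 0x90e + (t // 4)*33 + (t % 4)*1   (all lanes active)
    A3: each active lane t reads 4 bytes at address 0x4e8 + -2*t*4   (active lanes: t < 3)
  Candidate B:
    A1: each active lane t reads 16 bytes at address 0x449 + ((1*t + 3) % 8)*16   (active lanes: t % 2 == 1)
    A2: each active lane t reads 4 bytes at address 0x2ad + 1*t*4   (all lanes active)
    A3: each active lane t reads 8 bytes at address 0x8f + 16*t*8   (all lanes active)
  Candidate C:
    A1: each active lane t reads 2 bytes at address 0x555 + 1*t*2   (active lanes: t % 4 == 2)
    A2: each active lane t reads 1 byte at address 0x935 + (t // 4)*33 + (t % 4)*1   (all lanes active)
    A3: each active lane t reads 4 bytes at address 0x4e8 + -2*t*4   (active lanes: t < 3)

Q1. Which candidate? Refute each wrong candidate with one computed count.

B: A1 gives 4 transactions, not 1
C: A1 gives 2 transactions, not 1
A: all counts match (1,2,2)

Answer: A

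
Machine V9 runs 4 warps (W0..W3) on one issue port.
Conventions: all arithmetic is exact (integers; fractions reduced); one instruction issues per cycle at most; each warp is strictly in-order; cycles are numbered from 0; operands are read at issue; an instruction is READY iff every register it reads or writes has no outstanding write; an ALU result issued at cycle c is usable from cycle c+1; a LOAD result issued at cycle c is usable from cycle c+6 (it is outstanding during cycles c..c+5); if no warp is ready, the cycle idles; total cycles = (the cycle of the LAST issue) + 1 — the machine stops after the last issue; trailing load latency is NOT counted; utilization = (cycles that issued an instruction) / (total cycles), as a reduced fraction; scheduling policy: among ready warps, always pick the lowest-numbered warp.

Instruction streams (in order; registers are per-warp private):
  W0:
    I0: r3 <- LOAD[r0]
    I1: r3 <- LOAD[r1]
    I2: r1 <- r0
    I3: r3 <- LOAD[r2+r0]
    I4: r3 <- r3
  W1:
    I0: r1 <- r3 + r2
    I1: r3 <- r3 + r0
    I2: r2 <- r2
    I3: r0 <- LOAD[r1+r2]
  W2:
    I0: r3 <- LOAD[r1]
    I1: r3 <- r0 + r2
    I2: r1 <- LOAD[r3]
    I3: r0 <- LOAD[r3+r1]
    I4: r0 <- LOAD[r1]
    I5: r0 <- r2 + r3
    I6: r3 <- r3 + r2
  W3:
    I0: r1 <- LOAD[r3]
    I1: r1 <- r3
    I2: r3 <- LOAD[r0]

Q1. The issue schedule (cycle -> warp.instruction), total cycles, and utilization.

cycle 0: W0.I0
cycle 1: W1.I0
cycle 2: W1.I1
cycle 3: W1.I2
cycle 4: W1.I3
cycle 5: W2.I0
cycle 6: W0.I1
cycle 7: W0.I2
cycle 8: W3.I0
cycle 9: idle
cycle 10: idle
cycle 11: W2.I1
cycle 12: W0.I3
cycle 13: W2.I2
cycle 14: W3.I1
cycle 15: W3.I2
cycle 16: idle
cycle 17: idle
cycle 18: W0.I4
cycle 19: W2.I3
cycle 20: idle
cycle 21: idle
cycle 22: idle
cycle 23: idle
cycle 24: idle
cycle 25: W2.I4
cycle 26: idle
cycle 27: idle
cycle 28: idle
cycle 29: idle
cycle 30: idle
cycle 31: W2.I5
cycle 32: W2.I6

Answer: 33 cycles, utilization 19/33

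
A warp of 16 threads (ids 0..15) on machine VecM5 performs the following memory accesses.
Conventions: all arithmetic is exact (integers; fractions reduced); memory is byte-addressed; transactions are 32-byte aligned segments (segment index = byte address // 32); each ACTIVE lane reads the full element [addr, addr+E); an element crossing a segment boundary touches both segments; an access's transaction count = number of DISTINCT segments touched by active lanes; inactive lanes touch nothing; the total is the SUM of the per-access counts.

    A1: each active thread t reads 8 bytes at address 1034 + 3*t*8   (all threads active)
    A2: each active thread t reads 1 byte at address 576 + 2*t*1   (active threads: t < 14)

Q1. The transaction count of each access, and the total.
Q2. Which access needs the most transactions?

A1: 12 transactions
A2: 1 transaction

Answer: 12,1; total 13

Answer: A1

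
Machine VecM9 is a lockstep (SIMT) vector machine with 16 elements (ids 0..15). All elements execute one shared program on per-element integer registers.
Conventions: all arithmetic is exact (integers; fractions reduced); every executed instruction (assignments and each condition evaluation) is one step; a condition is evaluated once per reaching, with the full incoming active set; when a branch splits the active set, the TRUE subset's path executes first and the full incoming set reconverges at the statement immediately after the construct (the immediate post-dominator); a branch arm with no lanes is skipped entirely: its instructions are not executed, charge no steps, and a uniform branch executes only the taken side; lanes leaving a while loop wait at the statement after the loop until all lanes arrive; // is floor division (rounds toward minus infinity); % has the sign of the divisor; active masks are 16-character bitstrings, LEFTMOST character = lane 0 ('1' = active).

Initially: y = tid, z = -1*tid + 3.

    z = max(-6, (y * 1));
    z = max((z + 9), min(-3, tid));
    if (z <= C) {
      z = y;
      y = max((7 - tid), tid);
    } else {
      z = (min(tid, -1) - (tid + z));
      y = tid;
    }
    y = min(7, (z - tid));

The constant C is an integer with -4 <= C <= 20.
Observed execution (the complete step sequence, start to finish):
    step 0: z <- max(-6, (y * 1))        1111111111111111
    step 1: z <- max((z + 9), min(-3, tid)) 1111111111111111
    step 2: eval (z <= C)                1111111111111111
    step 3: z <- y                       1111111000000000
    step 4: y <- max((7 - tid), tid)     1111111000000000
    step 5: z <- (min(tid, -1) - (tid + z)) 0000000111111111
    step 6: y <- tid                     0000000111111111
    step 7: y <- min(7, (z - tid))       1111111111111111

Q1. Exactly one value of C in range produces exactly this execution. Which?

Answer: C = 15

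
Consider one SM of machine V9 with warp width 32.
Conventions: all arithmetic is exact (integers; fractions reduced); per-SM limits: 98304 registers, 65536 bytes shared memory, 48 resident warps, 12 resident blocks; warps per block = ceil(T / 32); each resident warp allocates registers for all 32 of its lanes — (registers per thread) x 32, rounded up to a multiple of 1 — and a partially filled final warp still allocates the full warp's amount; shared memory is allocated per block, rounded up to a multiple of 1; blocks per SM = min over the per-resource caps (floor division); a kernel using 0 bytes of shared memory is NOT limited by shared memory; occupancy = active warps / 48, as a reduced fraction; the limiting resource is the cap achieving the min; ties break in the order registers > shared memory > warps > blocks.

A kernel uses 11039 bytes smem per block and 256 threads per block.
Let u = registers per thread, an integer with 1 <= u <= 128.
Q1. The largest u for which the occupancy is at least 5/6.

Answer: u = 76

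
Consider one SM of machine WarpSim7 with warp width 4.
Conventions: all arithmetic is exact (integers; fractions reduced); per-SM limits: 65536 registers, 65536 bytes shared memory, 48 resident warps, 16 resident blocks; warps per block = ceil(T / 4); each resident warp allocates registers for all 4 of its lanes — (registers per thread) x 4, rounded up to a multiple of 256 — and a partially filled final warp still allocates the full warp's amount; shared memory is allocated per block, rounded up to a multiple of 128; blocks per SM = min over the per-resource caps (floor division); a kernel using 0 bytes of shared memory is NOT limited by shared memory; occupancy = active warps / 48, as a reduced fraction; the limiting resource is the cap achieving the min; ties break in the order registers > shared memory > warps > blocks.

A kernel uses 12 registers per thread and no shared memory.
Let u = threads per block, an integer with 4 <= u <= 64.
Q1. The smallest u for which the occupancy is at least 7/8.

Answer: u = 9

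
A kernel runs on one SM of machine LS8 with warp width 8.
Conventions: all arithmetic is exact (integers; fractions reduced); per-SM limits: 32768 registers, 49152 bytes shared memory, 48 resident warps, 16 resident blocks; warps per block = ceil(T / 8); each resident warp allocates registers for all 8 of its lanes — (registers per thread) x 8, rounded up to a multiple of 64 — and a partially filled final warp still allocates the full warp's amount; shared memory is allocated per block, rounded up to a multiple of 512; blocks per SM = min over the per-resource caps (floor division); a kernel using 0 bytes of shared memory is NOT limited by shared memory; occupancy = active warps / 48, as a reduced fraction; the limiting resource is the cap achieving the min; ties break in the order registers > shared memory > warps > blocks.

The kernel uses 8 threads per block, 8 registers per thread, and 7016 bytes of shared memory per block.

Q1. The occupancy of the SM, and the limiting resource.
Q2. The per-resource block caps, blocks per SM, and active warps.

Answer: occupancy 1/8, limited by shared memory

registers: 512 blocks
shared memory: 6 blocks
warps: 48 blocks
blocks: 16 blocks

Answer: 6 blocks, 6 active warps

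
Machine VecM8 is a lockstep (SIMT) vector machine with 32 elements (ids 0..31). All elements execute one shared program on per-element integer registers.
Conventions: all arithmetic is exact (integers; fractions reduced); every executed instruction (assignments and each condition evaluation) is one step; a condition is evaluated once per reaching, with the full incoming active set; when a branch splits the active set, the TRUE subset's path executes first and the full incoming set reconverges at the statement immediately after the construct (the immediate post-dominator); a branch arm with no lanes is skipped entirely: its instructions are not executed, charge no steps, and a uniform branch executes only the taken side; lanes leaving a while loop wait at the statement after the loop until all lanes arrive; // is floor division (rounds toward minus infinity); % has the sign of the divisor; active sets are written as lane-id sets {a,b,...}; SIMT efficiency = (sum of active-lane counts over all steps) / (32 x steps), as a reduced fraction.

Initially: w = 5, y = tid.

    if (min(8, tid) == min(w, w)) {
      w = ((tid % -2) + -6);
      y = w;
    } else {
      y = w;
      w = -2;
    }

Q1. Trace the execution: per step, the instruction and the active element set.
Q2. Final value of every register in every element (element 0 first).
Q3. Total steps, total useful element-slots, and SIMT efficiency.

step 0: eval (min(8, tid) == min(w, w)) {0,1,2,3,4,5,6,7,8,9,10,11,12,13,14,15,16,17,18,19,20,21,22,23,24,25,26,27,28,29,30,31}
step 1: w <- ((tid % -2) + -6)       {5}
step 2: y <- w                       {5}
step 3: y <- w                       {0,1,2,3,4,6,7,8,9,10,11,12,13,14,15,16,17,18,19,20,21,22,23,24,25,26,27,28,29,30,31}
step 4: w <- -2                      {0,1,2,3,4,6,7,8,9,10,11,12,13,14,15,16,17,18,19,20,21,22,23,24,25,26,27,28,29,30,31}

Answer: 5 steps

w: -2,-2,-2,-2,-2,-7,-2,-2,-2,-2,-2,-2,-2,-2,-2,-2,-2,-2,-2,-2,-2,-2,-2,-2,-2,-2,-2,-2,-2,-2,-2,-2
y: 5,5,5,5,5,-7,5,5,5,5,5,5,5,5,5,5,5,5,5,5,5,5,5,5,5,5,5,5,5,5,5,5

steps = 5; useful = 96; efficiency = 96/160 = 3/5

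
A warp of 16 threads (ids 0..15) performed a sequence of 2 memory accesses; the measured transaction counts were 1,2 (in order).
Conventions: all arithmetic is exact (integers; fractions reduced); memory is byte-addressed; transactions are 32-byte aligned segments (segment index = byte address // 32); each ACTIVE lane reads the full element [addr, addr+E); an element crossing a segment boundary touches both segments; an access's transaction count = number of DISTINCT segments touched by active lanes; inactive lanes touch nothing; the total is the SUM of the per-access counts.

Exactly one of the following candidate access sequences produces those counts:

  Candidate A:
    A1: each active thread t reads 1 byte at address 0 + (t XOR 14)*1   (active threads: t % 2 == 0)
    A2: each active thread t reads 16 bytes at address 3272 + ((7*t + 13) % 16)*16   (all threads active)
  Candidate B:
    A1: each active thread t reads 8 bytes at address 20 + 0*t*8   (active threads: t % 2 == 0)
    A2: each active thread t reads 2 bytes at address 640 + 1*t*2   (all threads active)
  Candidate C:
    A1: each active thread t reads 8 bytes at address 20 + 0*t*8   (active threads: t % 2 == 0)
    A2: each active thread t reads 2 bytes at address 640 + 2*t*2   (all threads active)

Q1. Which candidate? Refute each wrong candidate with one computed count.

A: A2 gives 9 transactions, not 2
B: A2 gives 1 transaction, not 2
C: all counts match (1,2)

Answer: C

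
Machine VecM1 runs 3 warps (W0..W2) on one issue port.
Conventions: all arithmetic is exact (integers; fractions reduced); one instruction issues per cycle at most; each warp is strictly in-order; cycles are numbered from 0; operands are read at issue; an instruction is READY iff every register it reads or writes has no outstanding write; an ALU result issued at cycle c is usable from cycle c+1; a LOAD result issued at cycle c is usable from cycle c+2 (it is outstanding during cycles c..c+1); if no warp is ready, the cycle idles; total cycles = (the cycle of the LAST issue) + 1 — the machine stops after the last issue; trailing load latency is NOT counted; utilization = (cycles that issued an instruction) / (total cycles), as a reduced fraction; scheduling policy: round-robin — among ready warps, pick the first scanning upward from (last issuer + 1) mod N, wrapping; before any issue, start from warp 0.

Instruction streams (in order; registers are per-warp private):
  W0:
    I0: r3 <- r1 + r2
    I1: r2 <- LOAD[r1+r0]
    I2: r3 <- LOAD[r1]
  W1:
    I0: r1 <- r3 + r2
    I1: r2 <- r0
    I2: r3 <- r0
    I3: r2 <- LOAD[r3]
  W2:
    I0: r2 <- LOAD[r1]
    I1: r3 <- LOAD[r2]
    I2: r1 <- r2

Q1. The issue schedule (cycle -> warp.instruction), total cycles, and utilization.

cycle 0: W0.I0
cycle 1: W1.I0
cycle 2: W2.I0
cycle 3: W0.I1
cycle 4: W1.I1
cycle 5: W2.I1
cycle 6: W0.I2
cycle 7: W1.I2
cycle 8: W2.I2
cycle 9: W1.I3

Answer: 10 cycles, utilization 1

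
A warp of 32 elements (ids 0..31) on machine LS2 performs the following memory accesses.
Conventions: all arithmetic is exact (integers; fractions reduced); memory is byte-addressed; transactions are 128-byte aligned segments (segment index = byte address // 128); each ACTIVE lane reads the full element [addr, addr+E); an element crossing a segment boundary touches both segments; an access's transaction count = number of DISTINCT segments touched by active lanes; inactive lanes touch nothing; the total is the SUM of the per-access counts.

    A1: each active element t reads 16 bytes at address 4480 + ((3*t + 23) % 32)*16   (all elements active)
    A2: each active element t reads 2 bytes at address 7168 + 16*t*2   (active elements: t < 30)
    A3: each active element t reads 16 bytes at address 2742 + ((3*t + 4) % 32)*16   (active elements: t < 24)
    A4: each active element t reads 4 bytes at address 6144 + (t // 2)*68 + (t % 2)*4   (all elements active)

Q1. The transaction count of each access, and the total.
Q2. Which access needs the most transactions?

A1: 4 transactions
A2: 8 transactions
A3: 5 transactions
A4: 9 transactions

Answer: 4,8,5,9; total 26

Answer: A4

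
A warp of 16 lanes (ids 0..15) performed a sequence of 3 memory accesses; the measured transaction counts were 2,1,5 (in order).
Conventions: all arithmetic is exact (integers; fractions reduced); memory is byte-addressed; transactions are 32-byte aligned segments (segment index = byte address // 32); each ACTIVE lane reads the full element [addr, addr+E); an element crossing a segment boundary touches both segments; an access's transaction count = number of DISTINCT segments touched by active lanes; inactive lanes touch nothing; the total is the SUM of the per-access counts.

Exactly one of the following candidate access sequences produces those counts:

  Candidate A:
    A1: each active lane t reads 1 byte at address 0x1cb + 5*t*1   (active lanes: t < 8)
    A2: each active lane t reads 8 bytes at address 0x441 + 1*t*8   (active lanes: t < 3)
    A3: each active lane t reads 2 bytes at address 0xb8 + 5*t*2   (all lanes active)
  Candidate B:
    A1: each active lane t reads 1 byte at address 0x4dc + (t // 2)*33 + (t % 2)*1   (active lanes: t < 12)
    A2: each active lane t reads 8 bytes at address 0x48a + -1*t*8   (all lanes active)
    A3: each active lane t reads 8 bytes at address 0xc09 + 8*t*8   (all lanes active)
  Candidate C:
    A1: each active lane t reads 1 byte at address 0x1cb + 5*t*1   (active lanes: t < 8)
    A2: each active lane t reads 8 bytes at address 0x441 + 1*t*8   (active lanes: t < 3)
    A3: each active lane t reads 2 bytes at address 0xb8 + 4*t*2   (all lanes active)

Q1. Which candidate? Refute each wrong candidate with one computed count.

A: A3 gives 6 transactions, not 5
B: A1 gives 7 transactions, not 2
C: all counts match (2,1,5)

Answer: C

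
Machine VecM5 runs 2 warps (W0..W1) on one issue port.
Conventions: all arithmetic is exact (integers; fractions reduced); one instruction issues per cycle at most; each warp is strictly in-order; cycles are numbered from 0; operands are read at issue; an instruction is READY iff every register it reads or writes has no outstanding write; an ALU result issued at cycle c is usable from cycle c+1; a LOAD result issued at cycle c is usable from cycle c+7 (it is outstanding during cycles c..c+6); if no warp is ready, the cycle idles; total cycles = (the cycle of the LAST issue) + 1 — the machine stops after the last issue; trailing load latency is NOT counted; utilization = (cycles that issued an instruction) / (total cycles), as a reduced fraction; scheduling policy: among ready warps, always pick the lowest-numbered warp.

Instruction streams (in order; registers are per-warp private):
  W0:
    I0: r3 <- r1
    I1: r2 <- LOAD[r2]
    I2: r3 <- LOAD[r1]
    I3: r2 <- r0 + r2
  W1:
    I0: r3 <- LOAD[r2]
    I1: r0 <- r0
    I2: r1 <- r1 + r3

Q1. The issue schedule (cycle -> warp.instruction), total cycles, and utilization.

cycle 0: W0.I0
cycle 1: W0.I1
cycle 2: W0.I2
cycle 3: W1.I0
cycle 4: W1.I1
cycle 5: idle
cycle 6: idle
cycle 7: idle
cycle 8: W0.I3
cycle 9: idle
cycle 10: W1.I2

Answer: 11 cycles, utilization 7/11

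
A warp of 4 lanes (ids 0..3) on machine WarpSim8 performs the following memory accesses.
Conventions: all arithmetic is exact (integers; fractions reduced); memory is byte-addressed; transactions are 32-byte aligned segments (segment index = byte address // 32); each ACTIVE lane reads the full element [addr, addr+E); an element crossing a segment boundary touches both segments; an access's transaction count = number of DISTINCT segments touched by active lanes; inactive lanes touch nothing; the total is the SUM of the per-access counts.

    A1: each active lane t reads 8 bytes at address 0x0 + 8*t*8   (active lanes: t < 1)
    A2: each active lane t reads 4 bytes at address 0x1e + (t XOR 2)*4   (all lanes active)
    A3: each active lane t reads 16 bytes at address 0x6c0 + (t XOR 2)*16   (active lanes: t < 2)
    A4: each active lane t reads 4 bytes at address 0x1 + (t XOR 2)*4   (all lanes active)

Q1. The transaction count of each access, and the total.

A1: 1 transaction
A2: 2 transactions
A3: 1 transaction
A4: 1 transaction

Answer: 1,2,1,1; total 5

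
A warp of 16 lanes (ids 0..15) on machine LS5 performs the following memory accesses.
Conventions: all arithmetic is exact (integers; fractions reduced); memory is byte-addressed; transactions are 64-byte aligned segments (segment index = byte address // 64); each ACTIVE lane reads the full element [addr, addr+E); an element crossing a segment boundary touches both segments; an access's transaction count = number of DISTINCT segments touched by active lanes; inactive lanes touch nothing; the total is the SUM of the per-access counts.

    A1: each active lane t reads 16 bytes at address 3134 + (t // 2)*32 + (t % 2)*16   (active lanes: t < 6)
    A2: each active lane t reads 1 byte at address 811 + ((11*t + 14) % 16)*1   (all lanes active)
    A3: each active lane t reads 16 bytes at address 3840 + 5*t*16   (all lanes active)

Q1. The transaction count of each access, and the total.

A1: 3 transactions
A2: 1 transaction
A3: 16 transactions

Answer: 3,1,16; total 20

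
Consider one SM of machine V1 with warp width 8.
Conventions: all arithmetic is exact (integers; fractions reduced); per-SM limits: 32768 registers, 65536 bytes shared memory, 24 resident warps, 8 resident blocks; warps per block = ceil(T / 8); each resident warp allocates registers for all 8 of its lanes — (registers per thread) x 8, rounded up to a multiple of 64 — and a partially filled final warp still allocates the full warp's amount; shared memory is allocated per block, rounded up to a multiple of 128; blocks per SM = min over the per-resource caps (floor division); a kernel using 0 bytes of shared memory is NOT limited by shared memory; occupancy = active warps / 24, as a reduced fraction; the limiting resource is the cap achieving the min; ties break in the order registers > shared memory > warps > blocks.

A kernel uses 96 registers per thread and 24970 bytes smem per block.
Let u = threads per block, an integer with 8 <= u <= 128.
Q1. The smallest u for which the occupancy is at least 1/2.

Answer: u = 41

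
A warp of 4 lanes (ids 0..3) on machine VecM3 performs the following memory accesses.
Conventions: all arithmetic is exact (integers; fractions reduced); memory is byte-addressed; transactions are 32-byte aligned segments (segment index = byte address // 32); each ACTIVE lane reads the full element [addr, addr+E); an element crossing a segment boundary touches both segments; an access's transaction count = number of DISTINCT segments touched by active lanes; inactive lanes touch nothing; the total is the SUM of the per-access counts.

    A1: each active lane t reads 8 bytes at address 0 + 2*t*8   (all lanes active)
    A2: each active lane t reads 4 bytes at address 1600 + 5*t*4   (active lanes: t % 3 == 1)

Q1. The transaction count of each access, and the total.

A1: 2 transactions
A2: 1 transaction

Answer: 2,1; total 3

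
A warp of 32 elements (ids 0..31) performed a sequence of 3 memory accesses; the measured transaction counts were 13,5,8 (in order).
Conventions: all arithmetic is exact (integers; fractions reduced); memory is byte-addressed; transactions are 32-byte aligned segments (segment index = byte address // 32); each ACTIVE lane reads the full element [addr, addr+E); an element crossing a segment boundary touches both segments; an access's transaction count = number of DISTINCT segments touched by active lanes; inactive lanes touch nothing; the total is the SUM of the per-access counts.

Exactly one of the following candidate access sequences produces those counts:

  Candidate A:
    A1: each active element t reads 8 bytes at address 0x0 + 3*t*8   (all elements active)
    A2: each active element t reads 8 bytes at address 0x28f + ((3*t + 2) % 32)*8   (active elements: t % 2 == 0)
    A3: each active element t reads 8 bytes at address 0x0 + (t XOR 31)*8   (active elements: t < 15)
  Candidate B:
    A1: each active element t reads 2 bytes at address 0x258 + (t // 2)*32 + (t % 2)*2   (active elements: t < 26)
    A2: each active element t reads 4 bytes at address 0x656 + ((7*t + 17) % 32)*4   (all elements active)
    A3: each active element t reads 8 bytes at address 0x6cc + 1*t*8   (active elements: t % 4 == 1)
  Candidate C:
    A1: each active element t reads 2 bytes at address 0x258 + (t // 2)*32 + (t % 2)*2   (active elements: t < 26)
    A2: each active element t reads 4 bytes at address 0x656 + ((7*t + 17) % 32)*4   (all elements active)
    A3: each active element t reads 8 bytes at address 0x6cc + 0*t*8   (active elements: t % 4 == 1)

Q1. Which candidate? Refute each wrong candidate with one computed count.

A: A1 gives 24 transactions, not 13
C: A3 gives 1 transaction, not 8
B: all counts match (13,5,8)

Answer: B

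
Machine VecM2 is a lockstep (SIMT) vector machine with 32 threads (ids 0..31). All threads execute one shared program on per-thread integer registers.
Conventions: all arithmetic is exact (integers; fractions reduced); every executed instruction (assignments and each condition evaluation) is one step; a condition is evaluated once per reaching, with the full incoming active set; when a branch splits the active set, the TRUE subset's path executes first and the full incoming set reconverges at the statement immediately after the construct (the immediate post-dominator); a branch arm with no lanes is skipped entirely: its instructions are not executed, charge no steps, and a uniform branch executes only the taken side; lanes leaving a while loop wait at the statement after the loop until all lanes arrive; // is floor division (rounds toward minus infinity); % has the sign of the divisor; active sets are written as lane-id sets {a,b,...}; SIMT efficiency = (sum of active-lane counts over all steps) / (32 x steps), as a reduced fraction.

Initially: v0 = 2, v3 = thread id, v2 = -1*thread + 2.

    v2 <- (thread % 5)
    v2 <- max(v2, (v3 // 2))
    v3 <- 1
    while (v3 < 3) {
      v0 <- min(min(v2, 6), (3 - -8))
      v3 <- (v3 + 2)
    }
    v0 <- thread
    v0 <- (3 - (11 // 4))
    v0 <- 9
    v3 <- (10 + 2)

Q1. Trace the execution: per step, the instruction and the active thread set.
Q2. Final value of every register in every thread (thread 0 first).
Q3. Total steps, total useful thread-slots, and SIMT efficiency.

step 0: v2 <- (thread % 5)           {0,1,2,3,4,5,6,7,8,9,10,11,12,13,14,15,16,17,18,19,20,21,22,23,24,25,26,27,28,29,30,31}
step 1: v2 <- max(v2, (v3 // 2))     {0,1,2,3,4,5,6,7,8,9,10,11,12,13,14,15,16,17,18,19,20,21,22,23,24,25,26,27,28,29,30,31}
step 2: v3 <- 1                      {0,1,2,3,4,5,6,7,8,9,10,11,12,13,14,15,16,17,18,19,20,21,22,23,24,25,26,27,28,29,30,31}
step 3: eval (v3 < 3)                {0,1,2,3,4,5,6,7,8,9,10,11,12,13,14,15,16,17,18,19,20,21,22,23,24,25,26,27,28,29,30,31}
step 4: v0 <- min(min(v2, 6), (3 - -8)) {0,1,2,3,4,5,6,7,8,9,10,11,12,13,14,15,16,17,18,19,20,21,22,23,24,25,26,27,28,29,30,31}
step 5: v3 <- (v3 + 2)               {0,1,2,3,4,5,6,7,8,9,10,11,12,13,14,15,16,17,18,19,20,21,22,23,24,25,26,27,28,29,30,31}
step 6: eval (v3 < 3)                {0,1,2,3,4,5,6,7,8,9,10,11,12,13,14,15,16,17,18,19,20,21,22,23,24,25,26,27,28,29,30,31}
step 7: v0 <- thread                 {0,1,2,3,4,5,6,7,8,9,10,11,12,13,14,15,16,17,18,19,20,21,22,23,24,25,26,27,28,29,30,31}
step 8: v0 <- (3 - (11 // 4))        {0,1,2,3,4,5,6,7,8,9,10,11,12,13,14,15,16,17,18,19,20,21,22,23,24,25,26,27,28,29,30,31}
step 9: v0 <- 9                      {0,1,2,3,4,5,6,7,8,9,10,11,12,13,14,15,16,17,18,19,20,21,22,23,24,25,26,27,28,29,30,31}
step 10: v3 <- (10 + 2)               {0,1,2,3,4,5,6,7,8,9,10,11,12,13,14,15,16,17,18,19,20,21,22,23,24,25,26,27,28,29,30,31}

Answer: 11 steps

v0: 9,9,9,9,9,9,9,9,9,9,9,9,9,9,9,9,9,9,9,9,9,9,9,9,9,9,9,9,9,9,9,9
v3: 12,12,12,12,12,12,12,12,12,12,12,12,12,12,12,12,12,12,12,12,12,12,12,12,12,12,12,12,12,12,12,12
v2: 0,1,2,3,4,2,3,3,4,4,5,5,6,6,7,7,8,8,9,9,10,10,11,11,12,12,13,13,14,14,15,15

steps = 11; useful = 352; efficiency = 352/352 = 1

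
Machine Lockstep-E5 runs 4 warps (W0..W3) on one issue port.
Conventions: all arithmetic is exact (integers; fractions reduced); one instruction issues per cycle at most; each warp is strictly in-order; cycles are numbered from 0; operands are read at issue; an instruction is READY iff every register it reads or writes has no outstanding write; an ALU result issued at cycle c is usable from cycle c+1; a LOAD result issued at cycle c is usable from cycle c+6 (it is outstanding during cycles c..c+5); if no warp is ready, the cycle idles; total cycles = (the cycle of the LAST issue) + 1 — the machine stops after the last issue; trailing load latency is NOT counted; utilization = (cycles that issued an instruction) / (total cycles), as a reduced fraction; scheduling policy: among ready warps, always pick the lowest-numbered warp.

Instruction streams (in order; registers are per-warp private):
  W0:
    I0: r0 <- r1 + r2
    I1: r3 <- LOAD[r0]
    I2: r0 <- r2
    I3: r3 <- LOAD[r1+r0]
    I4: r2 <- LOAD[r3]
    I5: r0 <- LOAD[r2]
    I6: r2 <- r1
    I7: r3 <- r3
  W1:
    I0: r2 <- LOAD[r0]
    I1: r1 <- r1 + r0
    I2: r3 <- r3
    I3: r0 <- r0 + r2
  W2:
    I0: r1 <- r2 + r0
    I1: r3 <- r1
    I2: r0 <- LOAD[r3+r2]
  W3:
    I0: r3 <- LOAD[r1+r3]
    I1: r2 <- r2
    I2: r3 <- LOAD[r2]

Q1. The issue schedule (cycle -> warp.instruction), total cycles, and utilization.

cycle 0: W0.I0
cycle 1: W0.I1
cycle 2: W0.I2
cycle 3: W1.I0
cycle 4: W1.I1
cycle 5: W1.I2
cycle 6: W2.I0
cycle 7: W0.I3
cycle 8: W2.I1
cycle 9: W1.I3
cycle 10: W2.I2
cycle 11: W3.I0
cycle 12: W3.I1
cycle 13: W0.I4
cycle 14: idle
cycle 15: idle
cycle 16: idle
cycle 17: W3.I2
cycle 18: idle
cycle 19: W0.I5
cycle 20: W0.I6
cycle 21: W0.I7

Answer: 22 cycles, utilization 9/11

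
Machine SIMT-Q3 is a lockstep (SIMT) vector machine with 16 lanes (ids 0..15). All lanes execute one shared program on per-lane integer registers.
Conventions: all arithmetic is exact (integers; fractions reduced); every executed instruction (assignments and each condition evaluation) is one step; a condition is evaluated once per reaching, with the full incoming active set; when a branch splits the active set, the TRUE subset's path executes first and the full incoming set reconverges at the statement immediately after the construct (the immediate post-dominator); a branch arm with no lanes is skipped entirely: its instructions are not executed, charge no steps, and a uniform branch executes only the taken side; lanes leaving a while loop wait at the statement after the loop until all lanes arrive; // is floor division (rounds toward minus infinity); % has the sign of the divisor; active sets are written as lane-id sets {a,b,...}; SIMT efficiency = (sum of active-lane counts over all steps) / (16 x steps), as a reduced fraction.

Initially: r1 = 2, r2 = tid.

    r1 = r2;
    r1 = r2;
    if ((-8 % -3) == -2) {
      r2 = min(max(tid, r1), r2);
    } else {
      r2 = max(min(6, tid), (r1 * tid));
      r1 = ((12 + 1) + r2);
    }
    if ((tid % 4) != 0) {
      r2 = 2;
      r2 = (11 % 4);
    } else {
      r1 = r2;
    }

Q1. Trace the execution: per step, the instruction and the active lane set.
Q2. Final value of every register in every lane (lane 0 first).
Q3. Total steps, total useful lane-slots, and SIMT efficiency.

step 0: r1 <- r2                     {0,1,2,3,4,5,6,7,8,9,10,11,12,13,14,15}
step 1: r1 <- r2                     {0,1,2,3,4,5,6,7,8,9,10,11,12,13,14,15}
step 2: eval ((-8 % -3) == -2)       {0,1,2,3,4,5,6,7,8,9,10,11,12,13,14,15}
step 3: r2 <- min(max(tid, r1), r2)  {0,1,2,3,4,5,6,7,8,9,10,11,12,13,14,15}
step 4: eval ((tid % 4) != 0)        {0,1,2,3,4,5,6,7,8,9,10,11,12,13,14,15}
step 5: r2 <- 2                      {1,2,3,5,6,7,9,10,11,13,14,15}
step 6: r2 <- (11 % 4)               {1,2,3,5,6,7,9,10,11,13,14,15}
step 7: r1 <- r2                     {0,4,8,12}

Answer: 8 steps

r1: 0,1,2,3,4,5,6,7,8,9,10,11,12,13,14,15
r2: 0,3,3,3,4,3,3,3,8,3,3,3,12,3,3,3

steps = 8; useful = 108; efficiency = 108/128 = 27/32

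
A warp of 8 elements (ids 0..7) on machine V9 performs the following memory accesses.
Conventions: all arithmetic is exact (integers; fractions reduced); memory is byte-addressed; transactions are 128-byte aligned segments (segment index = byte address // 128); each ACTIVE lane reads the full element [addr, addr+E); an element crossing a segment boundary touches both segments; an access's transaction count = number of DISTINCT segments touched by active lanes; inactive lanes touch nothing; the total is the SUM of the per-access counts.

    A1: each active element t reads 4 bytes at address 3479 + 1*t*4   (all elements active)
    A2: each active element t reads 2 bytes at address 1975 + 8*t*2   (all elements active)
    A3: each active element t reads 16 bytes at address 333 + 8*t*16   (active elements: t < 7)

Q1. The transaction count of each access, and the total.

A1: 1 transaction
A2: 2 transactions
A3: 7 transactions

Answer: 1,2,7; total 10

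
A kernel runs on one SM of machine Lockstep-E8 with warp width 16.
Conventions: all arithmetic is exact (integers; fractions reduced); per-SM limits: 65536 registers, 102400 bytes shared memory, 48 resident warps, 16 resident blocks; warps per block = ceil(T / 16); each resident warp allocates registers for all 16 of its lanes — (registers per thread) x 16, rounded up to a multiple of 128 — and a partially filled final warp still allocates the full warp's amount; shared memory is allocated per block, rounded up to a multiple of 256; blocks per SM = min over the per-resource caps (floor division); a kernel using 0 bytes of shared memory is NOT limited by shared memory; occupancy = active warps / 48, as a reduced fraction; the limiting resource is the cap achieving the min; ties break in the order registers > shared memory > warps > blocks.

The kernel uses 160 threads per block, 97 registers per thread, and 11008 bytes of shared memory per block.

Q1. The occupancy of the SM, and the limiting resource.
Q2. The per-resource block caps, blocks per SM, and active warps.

Answer: occupancy 5/8, limited by registers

registers: 3 blocks
shared memory: 9 blocks
warps: 4 blocks
blocks: 16 blocks

Answer: 3 blocks, 30 active warps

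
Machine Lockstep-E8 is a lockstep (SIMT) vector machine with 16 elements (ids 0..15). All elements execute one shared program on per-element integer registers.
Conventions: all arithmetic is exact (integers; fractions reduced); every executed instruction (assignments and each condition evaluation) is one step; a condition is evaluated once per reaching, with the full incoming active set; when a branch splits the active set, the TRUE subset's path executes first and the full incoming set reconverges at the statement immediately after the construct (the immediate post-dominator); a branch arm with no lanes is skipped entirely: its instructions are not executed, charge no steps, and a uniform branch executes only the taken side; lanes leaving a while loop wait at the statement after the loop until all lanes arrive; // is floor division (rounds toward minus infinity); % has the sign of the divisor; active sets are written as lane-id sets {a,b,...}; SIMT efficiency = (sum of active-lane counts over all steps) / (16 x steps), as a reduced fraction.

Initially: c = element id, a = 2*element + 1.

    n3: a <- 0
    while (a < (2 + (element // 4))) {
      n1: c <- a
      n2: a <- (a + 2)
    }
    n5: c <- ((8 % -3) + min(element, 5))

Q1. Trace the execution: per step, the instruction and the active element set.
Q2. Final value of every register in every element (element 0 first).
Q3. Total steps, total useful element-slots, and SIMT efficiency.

step 0: a <- 0                       {0,1,2,3,4,5,6,7,8,9,10,11,12,13,14,15}
step 1: eval (a < (2 + (element // 4))) {0,1,2,3,4,5,6,7,8,9,10,11,12,13,14,15}
step 2: c <- a                       {0,1,2,3,4,5,6,7,8,9,10,11,12,13,14,15}
step 3: a <- (a + 2)                 {0,1,2,3,4,5,6,7,8,9,10,11,12,13,14,15}
step 4: eval (a < (2 + (element // 4))) {0,1,2,3,4,5,6,7,8,9,10,11,12,13,14,15}
step 5: c <- a                       {4,5,6,7,8,9,10,11,12,13,14,15}
step 6: a <- (a + 2)                 {4,5,6,7,8,9,10,11,12,13,14,15}
step 7: eval (a < (2 + (element // 4))) {4,5,6,7,8,9,10,11,12,13,14,15}
step 8: c <- a                       {12,13,14,15}
step 9: a <- (a + 2)                 {12,13,14,15}
step 10: eval (a < (2 + (element // 4))) {12,13,14,15}
step 11: c <- ((8 % -3) + min(element, 5)) {0,1,2,3,4,5,6,7,8,9,10,11,12,13,14,15}

Answer: 12 steps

c: -1,0,1,2,3,4,4,4,4,4,4,4,4,4,4,4
a: 2,2,2,2,4,4,4,4,4,4,4,4,6,6,6,6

steps = 12; useful = 144; efficiency = 144/192 = 3/4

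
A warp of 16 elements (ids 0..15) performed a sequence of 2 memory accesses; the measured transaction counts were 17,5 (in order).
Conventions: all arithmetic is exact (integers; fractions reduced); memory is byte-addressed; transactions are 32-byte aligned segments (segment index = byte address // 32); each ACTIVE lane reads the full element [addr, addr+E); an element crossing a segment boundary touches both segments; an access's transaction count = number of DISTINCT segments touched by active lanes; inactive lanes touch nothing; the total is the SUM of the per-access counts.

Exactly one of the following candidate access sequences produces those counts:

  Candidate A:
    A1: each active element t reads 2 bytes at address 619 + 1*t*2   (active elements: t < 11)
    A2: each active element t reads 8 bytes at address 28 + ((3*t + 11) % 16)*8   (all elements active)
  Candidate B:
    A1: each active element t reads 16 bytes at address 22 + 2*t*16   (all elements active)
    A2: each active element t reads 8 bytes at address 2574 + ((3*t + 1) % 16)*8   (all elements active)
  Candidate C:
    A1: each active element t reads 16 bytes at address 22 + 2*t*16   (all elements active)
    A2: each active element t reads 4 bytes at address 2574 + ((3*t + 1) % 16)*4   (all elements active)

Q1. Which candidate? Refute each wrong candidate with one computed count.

A: A1 gives 2 transactions, not 17
C: A2 gives 3 transactions, not 5
B: all counts match (17,5)

Answer: B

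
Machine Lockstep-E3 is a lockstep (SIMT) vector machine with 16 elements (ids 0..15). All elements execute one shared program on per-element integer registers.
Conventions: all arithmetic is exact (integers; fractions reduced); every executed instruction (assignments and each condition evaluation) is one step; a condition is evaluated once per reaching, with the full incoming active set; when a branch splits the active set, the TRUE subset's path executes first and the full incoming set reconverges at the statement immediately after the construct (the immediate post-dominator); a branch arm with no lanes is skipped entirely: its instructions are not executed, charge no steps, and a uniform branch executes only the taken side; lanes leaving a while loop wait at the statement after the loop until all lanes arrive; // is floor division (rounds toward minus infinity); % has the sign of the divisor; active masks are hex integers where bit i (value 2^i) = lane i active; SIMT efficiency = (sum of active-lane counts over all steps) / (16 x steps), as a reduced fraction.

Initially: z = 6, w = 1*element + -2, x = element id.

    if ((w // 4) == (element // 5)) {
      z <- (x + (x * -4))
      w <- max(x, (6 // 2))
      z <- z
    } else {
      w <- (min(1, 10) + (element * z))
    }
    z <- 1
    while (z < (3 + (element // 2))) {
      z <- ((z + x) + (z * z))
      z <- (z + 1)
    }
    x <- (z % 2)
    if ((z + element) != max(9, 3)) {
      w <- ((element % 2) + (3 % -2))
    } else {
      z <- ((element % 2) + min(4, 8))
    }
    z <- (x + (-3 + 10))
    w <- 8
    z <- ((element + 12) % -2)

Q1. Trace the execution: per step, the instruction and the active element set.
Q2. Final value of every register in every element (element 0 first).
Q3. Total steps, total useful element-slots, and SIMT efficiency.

step 0: eval ((w // 4) == (element // 5)) 0xffff
step 1: z <- (x + (x * -4))          0xbfdc
step 2: w <- max(x, (6 // 2))        0xbfdc
step 3: z <- z                       0xbfdc
step 4: w <- (min(1, 10) + (element * z)) 0x4023
step 5: z <- 1                       0xffff
step 6: eval (z < (3 + (element // 2))) 0xffff
step 7: z <- ((z + x) + (z * z))     0xffff
step 8: z <- (z + 1)                 0xffff
step 9: eval (z < (3 + (element // 2))) 0xffff
step 10: x <- (z % 2)                 0xffff
step 11: eval ((z + element) != max(9, 3)) 0xffff
step 12: w <- ((element % 2) + (3 % -2)) 0xfff7
step 13: z <- ((element % 2) + min(4, 8)) 0x0008
step 14: z <- (x + (-3 + 10))         0xffff
step 15: w <- 8                       0xffff
step 16: z <- ((element + 12) % -2)   0xffff

Answer: 17 steps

z: 0,-1,0,-1,0,-1,0,-1,0,-1,0,-1,0,-1,0,-1
w: 8,8,8,8,8,8,8,8,8,8,8,8,8,8,8,8
x: 1,0,1,0,1,0,1,0,1,0,1,0,1,0,1,0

steps = 17; useful = 232; efficiency = 232/272 = 29/34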